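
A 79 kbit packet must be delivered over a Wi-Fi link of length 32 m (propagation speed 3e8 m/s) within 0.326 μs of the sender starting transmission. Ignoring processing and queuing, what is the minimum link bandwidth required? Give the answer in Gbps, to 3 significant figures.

360 Gbps

Propagation delay = 32 / 300000000 = 0.106667 μs.
Transmission budget = 0.326 − 0.106667 = 0.219333 μs.
R ≥ L / t_tx = 79000 bits / 2.19333e-07 s = 360 Gbps.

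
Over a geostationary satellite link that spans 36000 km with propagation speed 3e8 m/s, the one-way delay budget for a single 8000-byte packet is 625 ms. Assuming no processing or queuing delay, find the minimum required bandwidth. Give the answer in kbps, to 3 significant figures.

127 kbps

L = 64000 bits.
Propagation delay = 36000000 / 300000000 = 120 ms.
Transmission budget = 625 − 120 = 505 ms.
R ≥ L / t_tx = 64000 bits / 0.505 s = 127 kbps.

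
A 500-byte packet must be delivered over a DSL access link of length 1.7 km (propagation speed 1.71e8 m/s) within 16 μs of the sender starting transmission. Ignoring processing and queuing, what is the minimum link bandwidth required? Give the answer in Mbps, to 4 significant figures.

660.2 Mbps

L = 4000 bits.
Propagation delay = 1700 / 171000000 = 9.94152 μs.
Transmission budget = 16 − 9.94152 = 6.05848 μs.
R ≥ L / t_tx = 4000 bits / 6.05848e-06 s = 660.2 Mbps.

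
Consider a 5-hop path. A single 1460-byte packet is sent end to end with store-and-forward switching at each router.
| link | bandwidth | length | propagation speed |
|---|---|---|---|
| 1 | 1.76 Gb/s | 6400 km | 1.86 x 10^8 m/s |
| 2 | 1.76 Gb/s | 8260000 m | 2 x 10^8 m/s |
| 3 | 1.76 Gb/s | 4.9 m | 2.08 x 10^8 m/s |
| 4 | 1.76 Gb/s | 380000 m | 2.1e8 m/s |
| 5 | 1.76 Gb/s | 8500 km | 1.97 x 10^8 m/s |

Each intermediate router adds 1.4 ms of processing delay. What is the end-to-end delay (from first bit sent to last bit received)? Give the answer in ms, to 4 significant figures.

L = 1460 × 8 = 11680 bits.
Transmission delay per hop = L/R = 11680/1760000000 = 0.00663636 ms; 5 hops → 0.0331818 ms.
Propagation delays (d/s per hop): 34.4086, 41.3, 2.35577e-05, 1.80952, 43.1472 ms; sum = 120.665 ms.
Processing at 4 router(s): 4 × 1.4 ms = 5.6 ms.
End-to-end = 126.3 ms.

126.3 ms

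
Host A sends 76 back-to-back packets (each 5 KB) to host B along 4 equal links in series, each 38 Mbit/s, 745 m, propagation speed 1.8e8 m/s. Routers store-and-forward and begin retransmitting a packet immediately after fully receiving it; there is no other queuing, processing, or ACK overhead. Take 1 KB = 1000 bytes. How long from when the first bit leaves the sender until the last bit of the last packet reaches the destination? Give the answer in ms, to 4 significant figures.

Per-hop transmission t_tx = L/R = 40000/38000000 = 1.05263 ms.
Per-hop propagation t_prop = 745/180000000 = 0.00413889 ms.
Pipeline fill: first packet needs 4·t_tx to clear all hops; remaining 75 packets each add one t_tx.
Total = (4+76-1)·t_tx + 4·t_prop = 79·1.05263 + 4·0.00413889 = 83.17 ms.

83.17 ms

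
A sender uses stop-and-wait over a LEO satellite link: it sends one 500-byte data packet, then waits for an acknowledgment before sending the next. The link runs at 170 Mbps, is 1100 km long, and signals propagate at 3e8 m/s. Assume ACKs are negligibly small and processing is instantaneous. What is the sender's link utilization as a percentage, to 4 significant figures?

0.3198 %

t_tx = L/R = 4000/170000000 = 2.35294e-05 s.
t_prop = 1100000/300000000 = 0.00366667 s; RTT = 0.00733333 s.
Cycle = t_tx + RTT = 0.00735686 s.
Utilization = t_tx / cycle = 2.35294e-05/0.00735686 = 0.3198 %.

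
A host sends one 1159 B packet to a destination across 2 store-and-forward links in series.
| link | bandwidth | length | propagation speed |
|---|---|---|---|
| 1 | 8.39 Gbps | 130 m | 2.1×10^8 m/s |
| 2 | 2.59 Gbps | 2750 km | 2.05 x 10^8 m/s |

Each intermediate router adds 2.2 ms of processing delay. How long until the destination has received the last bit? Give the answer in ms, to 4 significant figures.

L = 1159 × 8 = 9272 bits.
Transmission delays (L/R per hop): 0.00110513, 0.00357992 ms; sum = 0.00468505 ms.
Propagation delays (d/s per hop): 0.000619048, 13.4146 ms; sum = 13.4153 ms.
Processing at 1 router(s): 1 × 2.2 ms = 2.2 ms.
End-to-end = 15.62 ms.

15.62 ms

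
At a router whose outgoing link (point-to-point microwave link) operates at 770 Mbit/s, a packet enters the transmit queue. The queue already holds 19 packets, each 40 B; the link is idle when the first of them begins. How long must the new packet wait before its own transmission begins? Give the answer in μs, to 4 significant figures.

Each queued packet: L/R = 320/770000000 = 0.415584 μs.
19 queued → 7.8961 μs.
Queuing delay = 7.896 μs.

7.896 μs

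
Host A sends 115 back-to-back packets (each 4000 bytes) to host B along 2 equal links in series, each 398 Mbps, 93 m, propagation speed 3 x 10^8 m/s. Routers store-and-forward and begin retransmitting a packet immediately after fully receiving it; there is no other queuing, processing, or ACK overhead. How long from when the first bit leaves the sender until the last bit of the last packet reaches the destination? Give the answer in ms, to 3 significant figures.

Per-hop transmission t_tx = L/R = 32000/398000000 = 0.080402 ms.
Per-hop propagation t_prop = 93/300000000 = 0.00031 ms.
Pipeline fill: first packet needs 2·t_tx to clear all hops; remaining 114 packets each add one t_tx.
Total = (2+115-1)·t_tx + 2·t_prop = 116·0.080402 + 2·0.00031 = 9.33 ms.

9.33 ms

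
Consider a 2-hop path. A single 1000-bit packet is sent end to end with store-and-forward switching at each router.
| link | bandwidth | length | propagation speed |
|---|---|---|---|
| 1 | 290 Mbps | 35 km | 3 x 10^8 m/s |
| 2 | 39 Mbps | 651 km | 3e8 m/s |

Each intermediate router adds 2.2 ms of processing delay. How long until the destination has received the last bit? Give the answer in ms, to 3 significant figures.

Transmission delays (L/R per hop): 0.00344828, 0.025641 ms; sum = 0.0290893 ms.
Propagation delays (d/s per hop): 0.116667, 2.17 ms; sum = 2.28667 ms.
Processing at 1 router(s): 1 × 2.2 ms = 2.2 ms.
End-to-end = 4.52 ms.

4.52 ms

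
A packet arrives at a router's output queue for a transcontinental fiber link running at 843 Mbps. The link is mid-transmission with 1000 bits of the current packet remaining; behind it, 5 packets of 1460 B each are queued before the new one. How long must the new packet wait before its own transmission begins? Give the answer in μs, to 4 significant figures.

Each queued packet: L/R = 11680/843000000 = 13.8553 μs.
5 queued → 69.2764 μs.
Plus remaining 1000 bits of current packet: 1.18624 μs.
Queuing delay = 70.46 μs.

70.46 μs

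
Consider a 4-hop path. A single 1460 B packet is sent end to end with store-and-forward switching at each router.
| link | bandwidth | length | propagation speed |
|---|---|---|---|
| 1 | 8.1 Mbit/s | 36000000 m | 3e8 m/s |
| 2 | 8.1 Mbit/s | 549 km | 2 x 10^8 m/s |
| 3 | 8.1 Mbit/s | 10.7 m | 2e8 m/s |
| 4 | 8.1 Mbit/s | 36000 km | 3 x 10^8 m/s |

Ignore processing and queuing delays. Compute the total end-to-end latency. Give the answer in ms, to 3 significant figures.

L = 1460 × 8 = 11680 bits.
Transmission delay per hop = L/R = 11680/8100000 = 1.44198 ms; 4 hops → 5.7679 ms.
Propagation delays (d/s per hop): 120, 2.745, 5.35e-05, 120 ms; sum = 242.745 ms.
End-to-end = 249 ms.

249 ms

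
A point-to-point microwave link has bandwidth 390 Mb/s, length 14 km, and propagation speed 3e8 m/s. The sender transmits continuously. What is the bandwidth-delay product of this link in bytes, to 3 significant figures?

Propagation delay = 14000 / 300000000 = 4.66667e-05 s.
BDP = R × t_prop = 390000000 × 4.66667e-05 = 18200 bits.
In bytes: 18200/8 = 2280 bytes.

2280 bytes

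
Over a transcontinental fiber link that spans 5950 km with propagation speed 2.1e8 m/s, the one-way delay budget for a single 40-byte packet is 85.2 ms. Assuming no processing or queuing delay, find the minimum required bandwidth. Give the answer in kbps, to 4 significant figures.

L = 320 bits.
Propagation delay = 5950000 / 210000000 = 28.3333 ms.
Transmission budget = 85.2 − 28.3333 = 56.8667 ms.
R ≥ L / t_tx = 320 bits / 0.0568667 s = 5.627 kbps.

5.627 kbps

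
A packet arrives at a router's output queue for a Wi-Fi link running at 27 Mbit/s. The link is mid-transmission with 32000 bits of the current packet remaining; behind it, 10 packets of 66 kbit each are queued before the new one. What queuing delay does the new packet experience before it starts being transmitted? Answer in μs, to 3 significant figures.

25600 μs

Each queued packet: L/R = 66000/27000000 = 2444.44 μs.
10 queued → 24444.4 μs.
Plus remaining 32000 bits of current packet: 1185.19 μs.
Queuing delay = 25600 μs.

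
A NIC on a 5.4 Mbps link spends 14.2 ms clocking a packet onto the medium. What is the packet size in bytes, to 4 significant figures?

9585 bytes

L = R × t_tx = 5400000 b/s × 0.0142 s = 76680 bits.
In bytes: 76680 / 8 = 9585 bytes.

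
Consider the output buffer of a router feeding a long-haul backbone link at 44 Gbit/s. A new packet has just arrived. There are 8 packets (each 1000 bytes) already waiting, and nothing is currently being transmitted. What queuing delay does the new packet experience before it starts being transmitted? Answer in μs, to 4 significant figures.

Each queued packet: L/R = 8000/44000000000 = 0.181818 μs.
8 queued → 1.45455 μs.
Queuing delay = 1.455 μs.

1.455 μs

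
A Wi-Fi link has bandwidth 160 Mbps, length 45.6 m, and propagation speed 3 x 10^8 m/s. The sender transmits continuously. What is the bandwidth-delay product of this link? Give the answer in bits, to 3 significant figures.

24.3 bits

Propagation delay = 45.6 / 300000000 = 1.52e-07 s.
BDP = R × t_prop = 160000000 × 1.52e-07 = 24.32 bits.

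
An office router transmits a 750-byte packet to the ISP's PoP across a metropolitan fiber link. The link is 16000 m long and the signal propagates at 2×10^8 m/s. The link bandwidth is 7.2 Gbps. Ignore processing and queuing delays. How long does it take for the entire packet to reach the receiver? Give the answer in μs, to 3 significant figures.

L = 750 × 8 = 6000 bits.
Transmission delay = L/R = 6000 / 7200000000 = 0.833333 μs.
Propagation delay = d/s = 16000 m / 200000000 m/s = 80 μs.
Total = 80.8 μs.

80.8 μs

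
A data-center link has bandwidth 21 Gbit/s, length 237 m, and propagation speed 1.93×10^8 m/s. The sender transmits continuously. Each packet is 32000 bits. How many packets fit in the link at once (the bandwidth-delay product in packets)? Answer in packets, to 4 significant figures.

0.8059 packets

Propagation delay = 237 / 193000000 = 1.22798e-06 s.
BDP = R × t_prop = 21000000000 × 1.22798e-06 = 25787.6 bits.
In packets of 32000 bits: 0.8059 packets.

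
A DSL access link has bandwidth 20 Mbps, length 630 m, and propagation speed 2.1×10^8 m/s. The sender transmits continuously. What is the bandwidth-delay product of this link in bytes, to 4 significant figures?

Propagation delay = 630 / 210000000 = 3e-06 s.
BDP = R × t_prop = 20000000 × 3e-06 = 60 bits.
In bytes: 60/8 = 7.500 bytes.

7.500 bytes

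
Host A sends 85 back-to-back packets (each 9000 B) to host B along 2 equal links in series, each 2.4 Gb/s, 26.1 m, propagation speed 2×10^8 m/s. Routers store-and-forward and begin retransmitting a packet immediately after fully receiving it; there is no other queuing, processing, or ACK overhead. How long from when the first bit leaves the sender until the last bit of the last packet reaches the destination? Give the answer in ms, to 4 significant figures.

Per-hop transmission t_tx = L/R = 72000/2400000000 = 0.03 ms.
Per-hop propagation t_prop = 26.1/200000000 = 0.0001305 ms.
Pipeline fill: first packet needs 2·t_tx to clear all hops; remaining 84 packets each add one t_tx.
Total = (2+85-1)·t_tx + 2·t_prop = 86·0.03 + 2·0.0001305 = 2.580 ms.

2.580 ms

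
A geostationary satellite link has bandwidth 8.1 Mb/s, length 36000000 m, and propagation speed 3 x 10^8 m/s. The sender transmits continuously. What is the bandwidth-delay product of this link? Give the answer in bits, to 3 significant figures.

972000 bits

Propagation delay = 36000000 / 300000000 = 0.12 s.
BDP = R × t_prop = 8100000 × 0.12 = 972000 bits.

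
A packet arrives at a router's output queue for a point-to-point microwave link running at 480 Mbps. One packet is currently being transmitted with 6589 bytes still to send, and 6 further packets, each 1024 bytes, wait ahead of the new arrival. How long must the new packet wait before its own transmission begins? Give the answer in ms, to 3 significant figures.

0.212 ms

Each queued packet: L/R = 8192/480000000 = 0.0170667 ms.
6 queued → 0.1024 ms.
Plus remaining 52712 bits of current packet: 0.109817 ms.
Queuing delay = 0.212 ms.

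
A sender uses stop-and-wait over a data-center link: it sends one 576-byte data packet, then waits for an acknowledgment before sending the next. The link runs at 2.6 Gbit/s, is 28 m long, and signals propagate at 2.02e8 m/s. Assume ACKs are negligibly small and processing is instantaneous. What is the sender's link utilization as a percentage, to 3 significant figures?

86.5 %

t_tx = L/R = 4608/2600000000 = 1.77231e-06 s.
t_prop = 28/202000000 = 1.38614e-07 s; RTT = 2.77228e-07 s.
Cycle = t_tx + RTT = 2.04954e-06 s.
Utilization = t_tx / cycle = 1.77231e-06/2.04954e-06 = 86.5 %.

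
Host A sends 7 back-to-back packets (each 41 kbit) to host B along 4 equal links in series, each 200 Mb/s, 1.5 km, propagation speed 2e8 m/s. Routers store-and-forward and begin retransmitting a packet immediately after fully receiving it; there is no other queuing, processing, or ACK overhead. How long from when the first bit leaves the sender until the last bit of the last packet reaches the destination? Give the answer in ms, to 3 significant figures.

2.08 ms

Per-hop transmission t_tx = L/R = 41000/200000000 = 0.205 ms.
Per-hop propagation t_prop = 1500/200000000 = 0.0075 ms.
Pipeline fill: first packet needs 4·t_tx to clear all hops; remaining 6 packets each add one t_tx.
Total = (4+7-1)·t_tx + 4·t_prop = 10·0.205 + 4·0.0075 = 2.08 ms.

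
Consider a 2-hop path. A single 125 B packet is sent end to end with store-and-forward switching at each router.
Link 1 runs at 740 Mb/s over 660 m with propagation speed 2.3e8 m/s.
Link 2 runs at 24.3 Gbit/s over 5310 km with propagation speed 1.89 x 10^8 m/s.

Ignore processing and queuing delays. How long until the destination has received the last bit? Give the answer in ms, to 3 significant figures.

28.1 ms

L = 125 × 8 = 1000 bits.
Transmission delays (L/R per hop): 0.00135135, 4.11523e-05 ms; sum = 0.0013925 ms.
Propagation delays (d/s per hop): 0.00286957, 28.0952 ms; sum = 28.0981 ms.
End-to-end = 28.1 ms.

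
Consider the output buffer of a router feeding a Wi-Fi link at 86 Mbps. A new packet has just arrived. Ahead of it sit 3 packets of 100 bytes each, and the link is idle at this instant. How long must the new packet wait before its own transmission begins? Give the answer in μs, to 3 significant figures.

27.9 μs

Each queued packet: L/R = 800/86000000 = 9.30233 μs.
3 queued → 27.907 μs.
Queuing delay = 27.9 μs.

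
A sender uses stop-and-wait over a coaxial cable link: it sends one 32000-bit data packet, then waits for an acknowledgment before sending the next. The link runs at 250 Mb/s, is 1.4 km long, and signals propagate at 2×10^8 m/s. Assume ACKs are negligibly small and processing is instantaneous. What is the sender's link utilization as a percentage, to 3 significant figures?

t_tx = L/R = 32000/250000000 = 0.000128 s.
t_prop = 1400/200000000 = 7e-06 s; RTT = 1.4e-05 s.
Cycle = t_tx + RTT = 0.000142 s.
Utilization = t_tx / cycle = 0.000128/0.000142 = 90.1 %.

90.1 %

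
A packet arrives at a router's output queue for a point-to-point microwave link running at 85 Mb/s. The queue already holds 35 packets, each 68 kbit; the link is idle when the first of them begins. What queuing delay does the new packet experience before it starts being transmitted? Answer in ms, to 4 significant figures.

Each queued packet: L/R = 68000/85000000 = 0.8 ms.
35 queued → 28 ms.
Queuing delay = 28.00 ms.

28.00 ms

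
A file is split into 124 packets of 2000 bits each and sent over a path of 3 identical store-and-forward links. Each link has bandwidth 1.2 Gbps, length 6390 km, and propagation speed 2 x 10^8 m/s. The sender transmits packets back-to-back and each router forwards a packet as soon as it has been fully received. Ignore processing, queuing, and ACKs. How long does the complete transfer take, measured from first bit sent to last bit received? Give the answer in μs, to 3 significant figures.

Per-hop transmission t_tx = L/R = 2000/1200000000 = 1.66667 μs.
Per-hop propagation t_prop = 6390000/200000000 = 31950 μs.
Pipeline fill: first packet needs 3·t_tx to clear all hops; remaining 123 packets each add one t_tx.
Total = (3+124-1)·t_tx + 3·t_prop = 126·1.66667 + 3·31950 = 96100 μs.

96100 μs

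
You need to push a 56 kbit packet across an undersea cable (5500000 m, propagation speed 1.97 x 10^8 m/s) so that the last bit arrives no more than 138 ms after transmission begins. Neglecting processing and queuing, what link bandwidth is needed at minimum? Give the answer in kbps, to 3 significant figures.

Propagation delay = 5500000 / 197000000 = 27.9188 ms.
Transmission budget = 138 − 27.9188 = 110.081 ms.
R ≥ L / t_tx = 56000 bits / 0.110081 s = 509 kbps.

509 kbps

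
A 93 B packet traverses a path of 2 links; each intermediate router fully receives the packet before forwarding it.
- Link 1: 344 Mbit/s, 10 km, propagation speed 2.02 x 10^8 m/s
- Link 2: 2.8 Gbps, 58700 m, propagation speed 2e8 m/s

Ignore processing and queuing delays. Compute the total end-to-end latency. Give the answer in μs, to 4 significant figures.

L = 93 × 8 = 744 bits.
Transmission delays (L/R per hop): 2.16279, 0.265714 μs; sum = 2.4285 μs.
Propagation delays (d/s per hop): 49.505, 293.5 μs; sum = 343.005 μs.
End-to-end = 345.4 μs.

345.4 μs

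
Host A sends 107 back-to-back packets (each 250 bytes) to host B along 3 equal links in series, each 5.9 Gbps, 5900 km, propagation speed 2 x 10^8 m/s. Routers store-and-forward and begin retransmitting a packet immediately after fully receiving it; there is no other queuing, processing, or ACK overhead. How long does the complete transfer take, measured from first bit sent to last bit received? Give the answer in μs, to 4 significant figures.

Per-hop transmission t_tx = L/R = 2000/5900000000 = 0.338983 μs.
Per-hop propagation t_prop = 5900000/200000000 = 29500 μs.
Pipeline fill: first packet needs 3·t_tx to clear all hops; remaining 106 packets each add one t_tx.
Total = (3+107-1)·t_tx + 3·t_prop = 109·0.338983 + 3·29500 = 88540 μs.

88540 μs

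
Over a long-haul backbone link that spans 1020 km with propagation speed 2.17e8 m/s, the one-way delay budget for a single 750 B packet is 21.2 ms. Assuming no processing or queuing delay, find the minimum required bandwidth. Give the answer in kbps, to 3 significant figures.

L = 6000 bits.
Propagation delay = 1020000 / 217000000 = 4.70046 ms.
Transmission budget = 21.2 − 4.70046 = 16.4995 ms.
R ≥ L / t_tx = 6000 bits / 0.0164995 s = 364 kbps.

364 kbps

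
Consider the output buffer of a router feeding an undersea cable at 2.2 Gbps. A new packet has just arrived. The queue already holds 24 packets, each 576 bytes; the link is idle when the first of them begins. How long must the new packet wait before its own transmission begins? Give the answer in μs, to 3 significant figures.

50.3 μs

Each queued packet: L/R = 4608/2200000000 = 2.09455 μs.
24 queued → 50.2691 μs.
Queuing delay = 50.3 μs.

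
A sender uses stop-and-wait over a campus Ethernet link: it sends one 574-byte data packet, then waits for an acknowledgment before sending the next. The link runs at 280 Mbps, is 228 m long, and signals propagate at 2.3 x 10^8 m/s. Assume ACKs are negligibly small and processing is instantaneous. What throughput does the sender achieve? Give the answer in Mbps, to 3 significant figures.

250 Mbps

t_tx = L/R = 4592/280000000 = 1.64e-05 s.
t_prop = 228/2.3e+08 = 9.91304e-07 s; RTT = 1.98261e-06 s.
Cycle = t_tx + RTT = 1.83826e-05 s.
Throughput = L / cycle = 4592 / 1.83826e-05 = 250 Mbps.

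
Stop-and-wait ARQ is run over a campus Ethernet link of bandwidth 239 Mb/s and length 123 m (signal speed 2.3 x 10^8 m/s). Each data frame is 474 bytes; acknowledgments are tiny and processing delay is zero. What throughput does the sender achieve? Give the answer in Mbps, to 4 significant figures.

223.9 Mbps

t_tx = L/R = 3792/239000000 = 1.58661e-05 s.
t_prop = 123/2.3e+08 = 5.34783e-07 s; RTT = 1.06957e-06 s.
Cycle = t_tx + RTT = 1.69357e-05 s.
Throughput = L / cycle = 3792 / 1.69357e-05 = 223.9 Mbps.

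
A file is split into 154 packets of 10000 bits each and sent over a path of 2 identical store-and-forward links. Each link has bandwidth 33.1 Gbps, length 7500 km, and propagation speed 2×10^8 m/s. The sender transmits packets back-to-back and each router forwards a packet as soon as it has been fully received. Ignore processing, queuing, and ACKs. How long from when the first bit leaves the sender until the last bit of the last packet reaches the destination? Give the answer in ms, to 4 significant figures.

Per-hop transmission t_tx = L/R = 10000/33100000000 = 0.000302115 ms.
Per-hop propagation t_prop = 7500000/200000000 = 37.5 ms.
Pipeline fill: first packet needs 2·t_tx to clear all hops; remaining 153 packets each add one t_tx.
Total = (2+154-1)·t_tx + 2·t_prop = 155·0.000302115 + 2·37.5 = 75.05 ms.

75.05 ms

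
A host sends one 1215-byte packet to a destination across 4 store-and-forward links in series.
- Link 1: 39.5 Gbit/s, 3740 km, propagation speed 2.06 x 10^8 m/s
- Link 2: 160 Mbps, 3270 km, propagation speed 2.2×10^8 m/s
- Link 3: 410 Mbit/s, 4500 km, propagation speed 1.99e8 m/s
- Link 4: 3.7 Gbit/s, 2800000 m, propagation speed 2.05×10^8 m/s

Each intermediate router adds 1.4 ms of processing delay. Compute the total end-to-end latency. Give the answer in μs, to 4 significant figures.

L = 1215 × 8 = 9720 bits.
Transmission delays (L/R per hop): 0.246076, 60.75, 23.7073, 2.62703 μs; sum = 87.3304 μs.
Propagation delays (d/s per hop): 18155.3, 14863.6, 22613.1, 13658.5 μs; sum = 69290.6 μs.
Processing at 3 router(s): 3 × 1.4 ms = 4200 μs.
End-to-end = 73580 μs.

73580 μs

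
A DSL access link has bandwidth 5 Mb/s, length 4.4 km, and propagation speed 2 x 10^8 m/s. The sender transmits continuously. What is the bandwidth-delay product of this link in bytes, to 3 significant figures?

Propagation delay = 4400 / 200000000 = 2.2e-05 s.
BDP = R × t_prop = 5000000 × 2.2e-05 = 110 bits.
In bytes: 110/8 = 13.8 bytes.

13.8 bytes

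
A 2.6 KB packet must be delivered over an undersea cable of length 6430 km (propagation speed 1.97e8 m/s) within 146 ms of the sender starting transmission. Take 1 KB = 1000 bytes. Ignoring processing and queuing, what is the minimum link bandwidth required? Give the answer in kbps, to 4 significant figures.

L = 20800 bits.
Propagation delay = 6430000 / 197000000 = 32.6396 ms.
Transmission budget = 146 − 32.6396 = 113.36 ms.
R ≥ L / t_tx = 20800 bits / 0.11336 s = 183.5 kbps.

183.5 kbps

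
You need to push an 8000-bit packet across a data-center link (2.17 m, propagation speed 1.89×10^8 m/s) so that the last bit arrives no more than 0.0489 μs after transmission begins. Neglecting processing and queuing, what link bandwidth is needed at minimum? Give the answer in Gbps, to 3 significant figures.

214 Gbps

Propagation delay = 2.17 / 189000000 = 0.0114815 μs.
Transmission budget = 0.0489 − 0.0114815 = 0.0374185 μs.
R ≥ L / t_tx = 8000 bits / 3.74185e-08 s = 214 Gbps.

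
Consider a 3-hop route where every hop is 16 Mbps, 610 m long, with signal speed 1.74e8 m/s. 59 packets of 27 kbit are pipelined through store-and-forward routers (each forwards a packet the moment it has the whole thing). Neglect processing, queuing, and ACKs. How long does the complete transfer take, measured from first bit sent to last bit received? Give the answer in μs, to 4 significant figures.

102900 μs

Per-hop transmission t_tx = L/R = 27000/16000000 = 1687.5 μs.
Per-hop propagation t_prop = 610/174000000 = 3.50575 μs.
Pipeline fill: first packet needs 3·t_tx to clear all hops; remaining 58 packets each add one t_tx.
Total = (3+59-1)·t_tx + 3·t_prop = 61·1687.5 + 3·3.50575 = 102900 μs.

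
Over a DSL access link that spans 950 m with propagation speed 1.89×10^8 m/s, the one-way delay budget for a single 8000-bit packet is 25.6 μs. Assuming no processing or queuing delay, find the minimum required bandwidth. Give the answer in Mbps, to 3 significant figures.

389 Mbps

Propagation delay = 950 / 189000000 = 5.02646 μs.
Transmission budget = 25.6 − 5.02646 = 20.5735 μs.
R ≥ L / t_tx = 8000 bits / 2.05735e-05 s = 389 Mbps.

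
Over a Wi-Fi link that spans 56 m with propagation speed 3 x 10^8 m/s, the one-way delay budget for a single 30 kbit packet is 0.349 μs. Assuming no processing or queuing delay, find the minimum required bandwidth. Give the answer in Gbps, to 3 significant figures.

185 Gbps

Propagation delay = 56 / 300000000 = 0.186667 μs.
Transmission budget = 0.349 − 0.186667 = 0.162333 μs.
R ≥ L / t_tx = 30000 bits / 1.62333e-07 s = 185 Gbps.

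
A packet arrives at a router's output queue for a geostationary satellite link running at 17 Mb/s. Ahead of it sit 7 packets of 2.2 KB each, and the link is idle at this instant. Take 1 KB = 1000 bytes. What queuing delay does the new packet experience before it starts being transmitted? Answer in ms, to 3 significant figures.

7.25 ms

Each queued packet: L/R = 17600/17000000 = 1.03529 ms.
7 queued → 7.24706 ms.
Queuing delay = 7.25 ms.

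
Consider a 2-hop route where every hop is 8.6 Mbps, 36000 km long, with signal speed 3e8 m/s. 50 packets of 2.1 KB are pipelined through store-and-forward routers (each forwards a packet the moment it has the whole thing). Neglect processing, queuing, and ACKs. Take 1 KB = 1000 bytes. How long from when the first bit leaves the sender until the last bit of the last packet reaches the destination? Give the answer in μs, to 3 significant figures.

Per-hop transmission t_tx = L/R = 16800/8600000 = 1953.49 μs.
Per-hop propagation t_prop = 36000000/300000000 = 120000 μs.
Pipeline fill: first packet needs 2·t_tx to clear all hops; remaining 49 packets each add one t_tx.
Total = (2+50-1)·t_tx + 2·t_prop = 51·1953.49 + 2·120000 = 340000 μs.

340000 μs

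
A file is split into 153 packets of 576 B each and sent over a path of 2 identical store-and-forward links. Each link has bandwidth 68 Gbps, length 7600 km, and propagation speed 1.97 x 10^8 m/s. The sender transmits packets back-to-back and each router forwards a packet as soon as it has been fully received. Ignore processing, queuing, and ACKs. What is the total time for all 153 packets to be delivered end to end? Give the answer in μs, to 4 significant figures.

Per-hop transmission t_tx = L/R = 4608/68000000000 = 0.0677647 μs.
Per-hop propagation t_prop = 7600000/197000000 = 38578.7 μs.
Pipeline fill: first packet needs 2·t_tx to clear all hops; remaining 152 packets each add one t_tx.
Total = (2+153-1)·t_tx + 2·t_prop = 154·0.0677647 + 2·38578.7 = 77170 μs.

77170 μs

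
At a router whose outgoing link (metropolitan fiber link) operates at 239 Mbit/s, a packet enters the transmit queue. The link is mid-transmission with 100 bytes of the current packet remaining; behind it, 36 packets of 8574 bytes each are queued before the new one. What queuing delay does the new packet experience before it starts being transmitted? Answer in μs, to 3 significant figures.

10300 μs

Each queued packet: L/R = 68592/239000000 = 286.996 μs.
36 queued → 10331.8 μs.
Plus remaining 800 bits of current packet: 3.34728 μs.
Queuing delay = 10300 μs.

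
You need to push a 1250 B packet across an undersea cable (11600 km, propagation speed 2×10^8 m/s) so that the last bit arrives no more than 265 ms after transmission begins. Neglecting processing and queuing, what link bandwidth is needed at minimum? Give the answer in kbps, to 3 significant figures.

48.3 kbps

L = 10000 bits.
Propagation delay = 11600000 / 200000000 = 58 ms.
Transmission budget = 265 − 58 = 207 ms.
R ≥ L / t_tx = 10000 bits / 0.207 s = 48.3 kbps.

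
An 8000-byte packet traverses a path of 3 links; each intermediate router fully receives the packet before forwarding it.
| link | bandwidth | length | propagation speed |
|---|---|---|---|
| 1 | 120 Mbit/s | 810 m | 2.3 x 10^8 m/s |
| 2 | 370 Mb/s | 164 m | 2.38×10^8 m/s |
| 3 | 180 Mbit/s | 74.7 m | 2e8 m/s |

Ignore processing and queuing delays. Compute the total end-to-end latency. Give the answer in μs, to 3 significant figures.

1070 μs

L = 8000 × 8 = 64000 bits.
Transmission delays (L/R per hop): 533.333, 172.973, 355.556 μs; sum = 1061.86 μs.
Propagation delays (d/s per hop): 3.52174, 0.689076, 0.3735 μs; sum = 4.58431 μs.
End-to-end = 1070 μs.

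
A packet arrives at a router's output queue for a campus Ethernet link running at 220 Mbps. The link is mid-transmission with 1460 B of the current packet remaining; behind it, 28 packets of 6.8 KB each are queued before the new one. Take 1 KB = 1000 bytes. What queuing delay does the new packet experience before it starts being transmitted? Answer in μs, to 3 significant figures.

6980 μs

Each queued packet: L/R = 54400/220000000 = 247.273 μs.
28 queued → 6923.64 μs.
Plus remaining 11680 bits of current packet: 53.0909 μs.
Queuing delay = 6980 μs.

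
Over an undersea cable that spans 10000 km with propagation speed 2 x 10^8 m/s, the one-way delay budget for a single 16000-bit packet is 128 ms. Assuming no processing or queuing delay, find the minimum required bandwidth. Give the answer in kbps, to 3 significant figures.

Propagation delay = 10000000 / 200000000 = 50 ms.
Transmission budget = 128 − 50 = 78 ms.
R ≥ L / t_tx = 16000 bits / 0.078 s = 205 kbps.

205 kbps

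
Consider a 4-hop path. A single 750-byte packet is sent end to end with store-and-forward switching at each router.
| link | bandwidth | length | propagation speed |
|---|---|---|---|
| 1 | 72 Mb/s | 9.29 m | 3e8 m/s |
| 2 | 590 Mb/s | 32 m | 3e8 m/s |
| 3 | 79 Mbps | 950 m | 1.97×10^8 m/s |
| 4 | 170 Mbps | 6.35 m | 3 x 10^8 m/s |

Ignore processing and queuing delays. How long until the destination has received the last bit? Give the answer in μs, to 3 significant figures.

210 μs

L = 750 × 8 = 6000 bits.
Transmission delays (L/R per hop): 83.3333, 10.1695, 75.9494, 35.2941 μs; sum = 204.746 μs.
Propagation delays (d/s per hop): 0.0309667, 0.106667, 4.82234, 0.0211667 μs; sum = 4.98114 μs.
End-to-end = 210 μs.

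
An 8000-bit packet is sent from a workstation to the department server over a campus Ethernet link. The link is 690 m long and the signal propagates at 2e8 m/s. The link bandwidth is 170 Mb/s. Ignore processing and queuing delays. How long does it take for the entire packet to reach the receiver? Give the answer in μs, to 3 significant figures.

50.5 μs

Transmission delay = L/R = 8000 / 170000000 = 47.0588 μs.
Propagation delay = d/s = 690 m / 200000000 m/s = 3.45 μs.
Total = 50.5 μs.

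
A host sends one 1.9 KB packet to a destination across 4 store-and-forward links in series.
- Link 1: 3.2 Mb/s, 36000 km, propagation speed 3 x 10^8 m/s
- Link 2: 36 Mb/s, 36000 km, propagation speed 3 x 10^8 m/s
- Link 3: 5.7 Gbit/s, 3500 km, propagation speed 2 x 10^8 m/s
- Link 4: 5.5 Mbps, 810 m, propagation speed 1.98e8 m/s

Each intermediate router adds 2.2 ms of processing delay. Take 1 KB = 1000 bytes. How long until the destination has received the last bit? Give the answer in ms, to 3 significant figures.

272 ms

L = 15200 bits.
Transmission delays (L/R per hop): 4.75, 0.422222, 0.00266667, 2.76364 ms; sum = 7.93853 ms.
Propagation delays (d/s per hop): 120, 120, 17.5, 0.00409091 ms; sum = 257.504 ms.
Processing at 3 router(s): 3 × 2.2 ms = 6.6 ms.
End-to-end = 272 ms.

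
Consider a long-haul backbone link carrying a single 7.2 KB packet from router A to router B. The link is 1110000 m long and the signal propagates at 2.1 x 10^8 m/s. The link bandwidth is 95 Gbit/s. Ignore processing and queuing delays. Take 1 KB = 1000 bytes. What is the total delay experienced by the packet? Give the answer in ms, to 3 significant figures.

L = 57600 bits.
Transmission delay = L/R = 57600 / 95000000000 = 0.000606316 ms.
Propagation delay = d/s = 1110000 m / 210000000 m/s = 5.28571 ms.
Total = 5.29 ms.

5.29 ms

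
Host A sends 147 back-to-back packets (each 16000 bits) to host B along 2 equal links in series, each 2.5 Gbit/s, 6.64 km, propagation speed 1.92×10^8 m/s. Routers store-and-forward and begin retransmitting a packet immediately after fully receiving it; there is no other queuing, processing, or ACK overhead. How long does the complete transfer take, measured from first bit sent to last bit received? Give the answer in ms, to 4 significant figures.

1.016 ms

Per-hop transmission t_tx = L/R = 16000/2500000000 = 0.0064 ms.
Per-hop propagation t_prop = 6640/192000000 = 0.0345833 ms.
Pipeline fill: first packet needs 2·t_tx to clear all hops; remaining 146 packets each add one t_tx.
Total = (2+147-1)·t_tx + 2·t_prop = 148·0.0064 + 2·0.0345833 = 1.016 ms.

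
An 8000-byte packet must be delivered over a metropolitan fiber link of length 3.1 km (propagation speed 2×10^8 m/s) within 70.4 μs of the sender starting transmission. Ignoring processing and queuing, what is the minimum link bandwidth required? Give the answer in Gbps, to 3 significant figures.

1.17 Gbps

L = 64000 bits.
Propagation delay = 3100 / 200000000 = 15.5 μs.
Transmission budget = 70.4 − 15.5 = 54.9 μs.
R ≥ L / t_tx = 64000 bits / 5.49e-05 s = 1.17 Gbps.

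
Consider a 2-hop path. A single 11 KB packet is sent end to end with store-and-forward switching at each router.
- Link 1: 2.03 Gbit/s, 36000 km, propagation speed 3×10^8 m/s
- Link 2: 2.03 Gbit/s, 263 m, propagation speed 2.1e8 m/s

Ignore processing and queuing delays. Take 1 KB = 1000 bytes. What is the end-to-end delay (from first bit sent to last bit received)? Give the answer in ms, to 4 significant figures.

L = 88000 bits.
Transmission delay per hop = L/R = 88000/2.03e+09 = 0.0433498 ms; 2 hops → 0.0866995 ms.
Propagation delays (d/s per hop): 120, 0.00125238 ms; sum = 120.001 ms.
End-to-end = 120.1 ms.

120.1 ms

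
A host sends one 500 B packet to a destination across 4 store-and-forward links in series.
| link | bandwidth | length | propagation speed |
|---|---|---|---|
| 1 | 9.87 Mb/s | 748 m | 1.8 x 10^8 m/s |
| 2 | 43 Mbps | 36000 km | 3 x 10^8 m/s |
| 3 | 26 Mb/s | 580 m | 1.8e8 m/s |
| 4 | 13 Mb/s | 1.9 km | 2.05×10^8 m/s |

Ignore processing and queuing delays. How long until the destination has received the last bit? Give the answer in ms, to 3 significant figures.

121 ms

L = 500 × 8 = 4000 bits.
Transmission delays (L/R per hop): 0.405268, 0.0930233, 0.153846, 0.307692 ms; sum = 0.95983 ms.
Propagation delays (d/s per hop): 0.00415556, 120, 0.00322222, 0.00926829 ms; sum = 120.017 ms.
End-to-end = 121 ms.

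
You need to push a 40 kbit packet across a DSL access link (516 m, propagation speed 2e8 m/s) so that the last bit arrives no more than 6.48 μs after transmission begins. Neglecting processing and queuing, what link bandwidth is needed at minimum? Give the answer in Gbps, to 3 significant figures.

10.3 Gbps

Propagation delay = 516 / 200000000 = 2.58 μs.
Transmission budget = 6.48 − 2.58 = 3.9 μs.
R ≥ L / t_tx = 40000 bits / 3.9e-06 s = 10.3 Gbps.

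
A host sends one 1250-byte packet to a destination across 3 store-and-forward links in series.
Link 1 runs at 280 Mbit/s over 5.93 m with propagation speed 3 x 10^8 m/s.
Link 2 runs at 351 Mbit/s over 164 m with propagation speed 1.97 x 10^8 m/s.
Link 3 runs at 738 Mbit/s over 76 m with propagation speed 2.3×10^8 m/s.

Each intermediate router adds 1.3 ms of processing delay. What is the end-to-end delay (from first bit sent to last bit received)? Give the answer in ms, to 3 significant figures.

2.68 ms

L = 1250 × 8 = 10000 bits.
Transmission delays (L/R per hop): 0.0357143, 0.02849, 0.0135501 ms; sum = 0.0777544 ms.
Propagation delays (d/s per hop): 1.97667e-05, 0.000832487, 0.000330435 ms; sum = 0.00118269 ms.
Processing at 2 router(s): 2 × 1.3 ms = 2.6 ms.
End-to-end = 2.68 ms.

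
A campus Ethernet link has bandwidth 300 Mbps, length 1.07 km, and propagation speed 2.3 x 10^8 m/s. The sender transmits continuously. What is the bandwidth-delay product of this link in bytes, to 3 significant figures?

174 bytes

Propagation delay = 1070 / 2.3e+08 = 4.65217e-06 s.
BDP = R × t_prop = 300000000 × 4.65217e-06 = 1395.65 bits.
In bytes: 1395.65/8 = 174 bytes.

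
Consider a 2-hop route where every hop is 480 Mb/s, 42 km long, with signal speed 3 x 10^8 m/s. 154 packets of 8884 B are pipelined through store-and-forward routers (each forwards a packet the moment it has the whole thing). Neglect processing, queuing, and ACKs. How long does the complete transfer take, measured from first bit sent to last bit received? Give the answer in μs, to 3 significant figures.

Per-hop transmission t_tx = L/R = 71072/480000000 = 148.067 μs.
Per-hop propagation t_prop = 42000/300000000 = 140 μs.
Pipeline fill: first packet needs 2·t_tx to clear all hops; remaining 153 packets each add one t_tx.
Total = (2+154-1)·t_tx + 2·t_prop = 155·148.067 + 2·140 = 23200 μs.

23200 μs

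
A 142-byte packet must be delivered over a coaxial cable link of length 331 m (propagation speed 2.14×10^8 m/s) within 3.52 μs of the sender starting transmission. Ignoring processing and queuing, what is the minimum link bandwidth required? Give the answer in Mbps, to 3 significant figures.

576 Mbps

L = 1136 bits.
Propagation delay = 331 / 214000000 = 1.54673 μs.
Transmission budget = 3.52 − 1.54673 = 1.97327 μs.
R ≥ L / t_tx = 1136 bits / 1.97327e-06 s = 576 Mbps.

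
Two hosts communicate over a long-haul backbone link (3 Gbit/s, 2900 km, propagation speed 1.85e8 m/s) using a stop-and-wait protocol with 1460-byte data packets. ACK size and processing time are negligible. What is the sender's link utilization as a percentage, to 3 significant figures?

t_tx = L/R = 11680/3000000000 = 3.89333e-06 s.
t_prop = 2900000/185000000 = 0.0156757 s; RTT = 0.0313514 s.
Cycle = t_tx + RTT = 0.0313552 s.
Utilization = t_tx / cycle = 3.89333e-06/0.0313552 = 0.0124 %.

0.0124 %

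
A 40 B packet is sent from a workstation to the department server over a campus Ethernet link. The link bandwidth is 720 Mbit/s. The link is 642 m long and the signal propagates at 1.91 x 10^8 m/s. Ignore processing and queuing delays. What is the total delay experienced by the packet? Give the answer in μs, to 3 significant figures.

3.81 μs

L = 40 × 8 = 320 bits.
Transmission delay = L/R = 320 / 720000000 = 0.444444 μs.
Propagation delay = d/s = 642 m / 191000000 m/s = 3.36126 μs.
Total = 3.81 μs.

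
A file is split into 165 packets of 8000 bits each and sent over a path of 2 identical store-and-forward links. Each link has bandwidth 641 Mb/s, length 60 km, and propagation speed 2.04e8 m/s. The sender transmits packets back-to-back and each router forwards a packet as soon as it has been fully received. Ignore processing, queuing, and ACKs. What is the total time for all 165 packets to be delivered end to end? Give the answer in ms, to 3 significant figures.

2.66 ms

Per-hop transmission t_tx = L/R = 8000/641000000 = 0.0124805 ms.
Per-hop propagation t_prop = 60000/204000000 = 0.294118 ms.
Pipeline fill: first packet needs 2·t_tx to clear all hops; remaining 164 packets each add one t_tx.
Total = (2+165-1)·t_tx + 2·t_prop = 166·0.0124805 + 2·0.294118 = 2.66 ms.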